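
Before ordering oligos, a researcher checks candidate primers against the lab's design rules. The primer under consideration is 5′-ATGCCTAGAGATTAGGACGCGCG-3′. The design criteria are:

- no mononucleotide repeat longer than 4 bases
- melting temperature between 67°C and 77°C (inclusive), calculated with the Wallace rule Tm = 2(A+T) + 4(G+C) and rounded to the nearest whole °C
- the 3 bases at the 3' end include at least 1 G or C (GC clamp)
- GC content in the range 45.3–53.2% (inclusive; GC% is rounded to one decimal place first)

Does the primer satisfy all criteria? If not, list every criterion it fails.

Fails: GC content.

Base counts: A=6, T=4, G=8, C=5 (length 23).
homopolymer run: longest run = 2 ✓
Tm: Tm = 2·10 + 4·13 = 72°C ✓
GC clamp: 3' end GCG has 3 G/C ✓
GC content: GC 13/23 = 56.5%, outside 45.3–53.2% ✗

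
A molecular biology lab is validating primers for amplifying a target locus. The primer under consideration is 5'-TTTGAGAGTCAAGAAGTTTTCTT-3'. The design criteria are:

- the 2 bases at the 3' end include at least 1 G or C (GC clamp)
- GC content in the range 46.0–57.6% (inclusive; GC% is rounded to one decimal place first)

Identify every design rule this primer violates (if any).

Fails: GC clamp, GC content.

Base counts: A=6, T=10, G=5, C=2 (length 23).
GC clamp: 3' end TT has 0 G/C, need ≥1 ✗
GC content: GC 7/23 = 30.4%, outside 46.0–57.6% ✗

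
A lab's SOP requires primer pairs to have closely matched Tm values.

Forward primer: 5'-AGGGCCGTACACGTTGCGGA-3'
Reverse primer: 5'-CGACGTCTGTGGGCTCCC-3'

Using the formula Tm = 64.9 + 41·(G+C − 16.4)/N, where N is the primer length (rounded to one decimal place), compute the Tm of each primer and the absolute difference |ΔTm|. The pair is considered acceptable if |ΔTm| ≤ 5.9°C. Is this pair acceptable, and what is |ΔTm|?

|ΔTm| = 0.7°C; the pair is acceptable.

Forward: G+C = 13, N = 20 → Tm = 64.9 + 41·(13 − 16.4)/20 = 57.9°C.
Reverse: G+C = 13, N = 18 → Tm = 64.9 + 41·(13 − 16.4)/18 = 57.2°C.
|ΔTm| = |57.9 − 57.2| = 0.7°C, ≤ 5.9°C.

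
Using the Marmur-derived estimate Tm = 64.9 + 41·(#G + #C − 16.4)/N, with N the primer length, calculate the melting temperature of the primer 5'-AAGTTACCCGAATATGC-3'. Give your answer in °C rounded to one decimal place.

Base counts: A=6, T=4, G=3, C=4; G+C = 7, N = 17.
Tm = 64.9 + 41·(7 − 16.4)/17 = 64.9 + -385.40/17 = 42.2°C.

42.2°C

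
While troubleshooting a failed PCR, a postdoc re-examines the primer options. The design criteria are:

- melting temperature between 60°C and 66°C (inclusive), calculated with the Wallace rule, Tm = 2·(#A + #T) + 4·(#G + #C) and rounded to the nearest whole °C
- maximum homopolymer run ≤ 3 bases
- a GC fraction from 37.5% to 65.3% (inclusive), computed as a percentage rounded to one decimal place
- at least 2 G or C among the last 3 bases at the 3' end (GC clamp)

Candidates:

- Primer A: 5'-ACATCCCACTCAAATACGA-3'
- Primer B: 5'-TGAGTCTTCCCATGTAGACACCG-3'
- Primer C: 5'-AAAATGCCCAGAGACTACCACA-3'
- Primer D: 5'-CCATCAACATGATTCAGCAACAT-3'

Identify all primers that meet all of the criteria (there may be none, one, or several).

None of the candidates satisfy all criteria.

Primer A (19 nt, A=8 T=3 G=1 C=7): Tm = 2·11 + 4·8 = 54°C, outside 60–66°C ✗; longest run = 3 ✓; GC 8/19 = 42.1% ✓; 3' end CGA has 2 G/C ✓ — fails.
Primer B (23 nt, A=5 T=6 G=5 C=7): Tm = 2·11 + 4·12 = 70°C, outside 60–66°C ✗; longest run = 3 ✓; GC 12/23 = 52.2% ✓; 3' end CCG has 3 G/C ✓ — fails.
Primer C (22 nt, A=10 T=2 G=3 C=7): Tm = 2·12 + 4·10 = 64°C ✓; longest run = 4, exceeds 3 ✗; GC 10/22 = 45.5% ✓; 3' end ACA has 1 G/C, need ≥2 ✗ — fails.
Primer D (23 nt, A=9 T=5 G=2 C=7): Tm = 2·14 + 4·9 = 64°C ✓; longest run = 2 ✓; GC 9/23 = 39.1% ✓; 3' end CAT has 1 G/C, need ≥2 ✗ — fails.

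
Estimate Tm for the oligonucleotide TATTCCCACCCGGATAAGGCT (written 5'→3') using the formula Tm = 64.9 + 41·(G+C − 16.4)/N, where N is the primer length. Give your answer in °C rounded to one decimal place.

54.4°C

Base counts: A=5, T=5, G=4, C=7; G+C = 11, N = 21.
Tm = 64.9 + 41·(11 − 16.4)/21 = 64.9 + -221.40/21 = 54.4°C.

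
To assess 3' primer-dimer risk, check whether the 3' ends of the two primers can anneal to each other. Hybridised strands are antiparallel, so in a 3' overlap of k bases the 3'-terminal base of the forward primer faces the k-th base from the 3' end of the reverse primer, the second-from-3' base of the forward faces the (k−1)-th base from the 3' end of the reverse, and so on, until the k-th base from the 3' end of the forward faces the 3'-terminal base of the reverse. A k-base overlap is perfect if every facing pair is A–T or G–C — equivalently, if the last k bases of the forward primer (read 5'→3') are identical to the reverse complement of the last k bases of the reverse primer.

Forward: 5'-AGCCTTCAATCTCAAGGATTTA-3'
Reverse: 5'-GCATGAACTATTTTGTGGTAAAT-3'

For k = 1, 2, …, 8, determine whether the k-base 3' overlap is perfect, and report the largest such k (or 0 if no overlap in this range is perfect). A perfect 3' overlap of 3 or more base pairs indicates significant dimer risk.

Longest perfect overlap: 5 complementary base pairs; significant dimer risk (threshold 3).

Last 8 bases (5'→3') — forward …AGGATTTA, reverse …TGGTAAAT.
Reverse complement of the reverse primer's last 8 bases: ATTTACCA; its first k bases are the reverse complement of the reverse primer's last k bases, so a perfect k-base overlap needs the forward primer's last k bases to equal them.
Comparing (forward last k vs required): k=1: A vs A ✓; k=2: TA vs AT ✗; k=3: TTA vs ATT ✗; k=4: TTTA vs ATTT ✗; k=5: ATTTA vs ATTTA ✓; k=6: GATTTA vs ATTTAC ✗; k=7: GGATTTA vs ATTTACC ✗; k=8: AGGATTTA vs ATTTACCA ✗.
Perfect overlaps at k = 1, 5; the largest is 5.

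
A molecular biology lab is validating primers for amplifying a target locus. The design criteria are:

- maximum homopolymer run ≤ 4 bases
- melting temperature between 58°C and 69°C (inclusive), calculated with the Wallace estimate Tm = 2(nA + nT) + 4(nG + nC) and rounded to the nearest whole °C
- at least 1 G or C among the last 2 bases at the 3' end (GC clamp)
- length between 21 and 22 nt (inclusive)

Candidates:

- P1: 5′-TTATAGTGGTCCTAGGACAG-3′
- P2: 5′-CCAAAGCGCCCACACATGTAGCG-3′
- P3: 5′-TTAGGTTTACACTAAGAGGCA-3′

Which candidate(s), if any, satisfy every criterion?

P1 (20 nt, A=5 T=6 G=6 C=3): longest run = 2 ✓; Tm = 2·11 + 4·9 = 58°C ✓; 3' end AG has 1 G/C ✓; length 20, outside 21–22 ✗ — fails.
P2 (23 nt, A=7 T=2 G=5 C=9): longest run = 3 ✓; Tm = 2·9 + 4·14 = 74°C, outside 58–69°C ✗; 3' end CG has 2 G/C ✓; length 23, outside 21–22 ✗ — fails.
P3 (21 nt, A=7 T=6 G=5 C=3): longest run = 3 ✓; Tm = 2·13 + 4·8 = 58°C ✓; 3' end CA has 1 G/C ✓; length 21 ✓ — passes.

P3 only.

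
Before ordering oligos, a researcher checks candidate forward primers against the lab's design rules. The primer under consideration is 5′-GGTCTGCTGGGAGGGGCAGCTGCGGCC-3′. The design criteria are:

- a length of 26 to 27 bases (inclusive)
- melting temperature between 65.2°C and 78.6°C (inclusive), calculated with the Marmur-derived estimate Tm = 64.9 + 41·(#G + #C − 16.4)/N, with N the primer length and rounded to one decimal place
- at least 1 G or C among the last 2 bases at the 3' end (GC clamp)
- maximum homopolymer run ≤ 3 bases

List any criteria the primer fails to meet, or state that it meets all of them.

Base counts: A=2, T=4, G=14, C=7 (length 27).
length: length 27 ✓
Tm: Tm = 64.9 + 41·(21 − 16.4)/27 = 71.9°C ✓
GC clamp: 3' end CC has 2 G/C ✓
homopolymer run: longest run = 4, exceeds 3 ✗

Fails: homopolymer run.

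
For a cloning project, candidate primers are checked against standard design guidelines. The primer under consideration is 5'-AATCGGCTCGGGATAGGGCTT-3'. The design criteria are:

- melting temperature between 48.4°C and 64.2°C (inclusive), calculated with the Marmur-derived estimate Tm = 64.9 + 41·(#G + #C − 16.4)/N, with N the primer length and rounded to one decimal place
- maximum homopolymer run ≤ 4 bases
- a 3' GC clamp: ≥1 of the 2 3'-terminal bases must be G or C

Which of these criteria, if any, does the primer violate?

Base counts: A=4, T=5, G=8, C=4 (length 21).
Tm: Tm = 64.9 + 41·(12 − 16.4)/21 = 56.3°C ✓
homopolymer run: longest run = 3 ✓
GC clamp: 3' end TT has 0 G/C, need ≥1 ✗

Fails: GC clamp.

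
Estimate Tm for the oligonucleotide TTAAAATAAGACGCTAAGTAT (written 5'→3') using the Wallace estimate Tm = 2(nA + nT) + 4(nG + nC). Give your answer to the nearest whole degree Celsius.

52°C

Base counts: A=10, T=6, G=3, C=2 (length 21).
Tm = 2·(10+6) + 4·(3+2) = 2·16 + 4·5 = 32 + 20 = 52°C.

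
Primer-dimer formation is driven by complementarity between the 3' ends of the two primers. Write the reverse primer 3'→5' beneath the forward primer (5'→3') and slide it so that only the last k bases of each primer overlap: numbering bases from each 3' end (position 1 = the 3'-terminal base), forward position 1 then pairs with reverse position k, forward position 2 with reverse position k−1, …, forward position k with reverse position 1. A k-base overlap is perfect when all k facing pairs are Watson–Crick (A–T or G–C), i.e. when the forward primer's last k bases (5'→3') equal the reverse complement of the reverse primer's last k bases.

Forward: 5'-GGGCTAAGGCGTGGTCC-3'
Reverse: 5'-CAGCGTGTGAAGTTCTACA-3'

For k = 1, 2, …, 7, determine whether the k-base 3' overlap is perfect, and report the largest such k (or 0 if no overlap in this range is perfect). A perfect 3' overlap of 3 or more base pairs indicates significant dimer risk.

Longest perfect overlap: 0 complementary base pairs; below the dimer-risk threshold (threshold 3).

Last 7 bases (5'→3') — forward …GTGGTCC, reverse …TTCTACA.
Reverse complement of the reverse primer's last 7 bases: TGTAGAA; its first k bases are the reverse complement of the reverse primer's last k bases, so a perfect k-base overlap needs the forward primer's last k bases to equal them.
Comparing (forward last k vs required): k=1: C vs T ✗; k=2: CC vs TG ✗; k=3: TCC vs TGT ✗; k=4: GTCC vs TGTA ✗; k=5: GGTCC vs TGTAG ✗; k=6: TGGTCC vs TGTAGA ✗; k=7: GTGGTCC vs TGTAGAA ✗.
No overlap length from 1 to 7 is perfect, so the longest perfect 3' overlap is 0.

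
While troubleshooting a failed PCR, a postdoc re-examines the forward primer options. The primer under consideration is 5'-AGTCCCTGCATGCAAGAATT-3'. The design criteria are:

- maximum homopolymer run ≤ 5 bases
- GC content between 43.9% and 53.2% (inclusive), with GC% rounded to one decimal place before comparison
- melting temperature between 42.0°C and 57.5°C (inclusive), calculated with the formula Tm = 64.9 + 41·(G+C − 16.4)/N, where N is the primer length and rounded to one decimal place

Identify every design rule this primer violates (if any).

Base counts: A=6, T=5, G=4, C=5 (length 20).
homopolymer run: longest run = 3 ✓
GC content: GC 9/20 = 45.0% ✓
Tm: Tm = 64.9 + 41·(9 − 16.4)/20 = 49.7°C ✓

Meets all criteria.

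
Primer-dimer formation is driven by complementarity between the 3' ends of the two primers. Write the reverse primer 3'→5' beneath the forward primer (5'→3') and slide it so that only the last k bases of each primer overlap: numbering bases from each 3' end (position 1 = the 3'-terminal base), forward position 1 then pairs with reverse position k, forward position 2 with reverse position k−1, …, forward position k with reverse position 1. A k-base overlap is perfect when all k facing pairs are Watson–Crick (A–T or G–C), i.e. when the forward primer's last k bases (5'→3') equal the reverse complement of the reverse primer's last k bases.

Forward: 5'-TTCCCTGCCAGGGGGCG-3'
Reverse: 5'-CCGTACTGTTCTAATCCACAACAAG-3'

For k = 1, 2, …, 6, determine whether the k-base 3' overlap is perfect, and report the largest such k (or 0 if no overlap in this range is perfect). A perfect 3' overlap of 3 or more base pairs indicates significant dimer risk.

Last 6 bases (5'→3') — forward …GGGGCG, reverse …AACAAG.
Reverse complement of the reverse primer's last 6 bases: CTTGTT; its first k bases are the reverse complement of the reverse primer's last k bases, so a perfect k-base overlap needs the forward primer's last k bases to equal them.
Comparing (forward last k vs required): k=1: G vs C ✗; k=2: CG vs CT ✗; k=3: GCG vs CTT ✗; k=4: GGCG vs CTTG ✗; k=5: GGGCG vs CTTGT ✗; k=6: GGGGCG vs CTTGTT ✗.
No overlap length from 1 to 6 is perfect, so the longest perfect 3' overlap is 0.

Longest perfect overlap: 0 complementary base pairs; below the dimer-risk threshold (threshold 3).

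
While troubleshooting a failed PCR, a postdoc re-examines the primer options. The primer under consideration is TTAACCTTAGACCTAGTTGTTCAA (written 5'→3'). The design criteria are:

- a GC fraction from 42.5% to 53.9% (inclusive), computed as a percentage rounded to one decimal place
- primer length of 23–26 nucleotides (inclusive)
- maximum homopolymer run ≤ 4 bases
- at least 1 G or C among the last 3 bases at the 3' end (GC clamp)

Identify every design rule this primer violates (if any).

Base counts: A=7, T=9, G=3, C=5 (length 24).
GC content: GC 8/24 = 33.3%, outside 42.5–53.9% ✗
length: length 24 ✓
homopolymer run: longest run = 2 ✓
GC clamp: 3' end CAA has 1 G/C ✓

Fails: GC content.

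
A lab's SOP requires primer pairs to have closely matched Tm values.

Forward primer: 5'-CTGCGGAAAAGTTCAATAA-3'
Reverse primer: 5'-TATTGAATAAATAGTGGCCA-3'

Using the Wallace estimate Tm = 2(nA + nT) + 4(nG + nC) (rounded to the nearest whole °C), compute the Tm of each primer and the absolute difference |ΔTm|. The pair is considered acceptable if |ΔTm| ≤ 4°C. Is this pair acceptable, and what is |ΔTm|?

|ΔTm| = 0°C; the pair is acceptable.

Forward: A=8 T=4 G=4 C=3 → Tm = 2·12 + 4·7 = 52°C.
Reverse: A=8 T=6 G=4 C=2 → Tm = 2·14 + 4·6 = 52°C.
|ΔTm| = |52 − 52| = 0°C, ≤ 4°C.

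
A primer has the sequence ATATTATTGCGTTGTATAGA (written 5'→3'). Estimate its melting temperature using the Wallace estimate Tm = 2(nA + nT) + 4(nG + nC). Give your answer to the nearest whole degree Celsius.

Base counts: A=6, T=9, G=4, C=1 (length 20).
Tm = 2·(6+9) + 4·(4+1) = 2·15 + 4·5 = 30 + 20 = 50°C.

50°C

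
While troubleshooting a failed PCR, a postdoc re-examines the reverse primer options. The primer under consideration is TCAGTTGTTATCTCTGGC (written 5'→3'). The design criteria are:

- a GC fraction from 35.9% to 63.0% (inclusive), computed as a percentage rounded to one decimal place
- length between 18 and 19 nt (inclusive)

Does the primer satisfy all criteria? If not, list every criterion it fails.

Base counts: A=2, T=8, G=4, C=4 (length 18).
GC content: GC 8/18 = 44.4% ✓
length: length 18 ✓

Meets all criteria.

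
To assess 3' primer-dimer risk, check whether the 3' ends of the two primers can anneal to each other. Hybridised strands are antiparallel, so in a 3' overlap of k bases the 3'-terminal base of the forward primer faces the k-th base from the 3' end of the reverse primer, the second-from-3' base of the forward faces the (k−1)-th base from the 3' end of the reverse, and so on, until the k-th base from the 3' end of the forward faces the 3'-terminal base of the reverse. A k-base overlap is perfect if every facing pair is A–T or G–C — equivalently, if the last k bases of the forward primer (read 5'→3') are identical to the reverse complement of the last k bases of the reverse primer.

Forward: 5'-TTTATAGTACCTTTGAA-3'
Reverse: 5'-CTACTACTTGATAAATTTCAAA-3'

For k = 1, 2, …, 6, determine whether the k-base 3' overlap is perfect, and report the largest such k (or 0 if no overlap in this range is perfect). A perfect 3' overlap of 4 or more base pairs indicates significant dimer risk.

Longest perfect overlap: 6 complementary base pairs; significant dimer risk (threshold 4).

Last 6 bases (5'→3') — forward …TTTGAA, reverse …TTCAAA.
Reverse complement of the reverse primer's last 6 bases: TTTGAA; its first k bases are the reverse complement of the reverse primer's last k bases, so a perfect k-base overlap needs the forward primer's last k bases to equal them.
Comparing (forward last k vs required): k=1: A vs T ✗; k=2: AA vs TT ✗; k=3: GAA vs TTT ✗; k=4: TGAA vs TTTG ✗; k=5: TTGAA vs TTTGA ✗; k=6: TTTGAA vs TTTGAA ✓.
Only k = 6 is perfect, so the longest perfect 3' overlap is 6.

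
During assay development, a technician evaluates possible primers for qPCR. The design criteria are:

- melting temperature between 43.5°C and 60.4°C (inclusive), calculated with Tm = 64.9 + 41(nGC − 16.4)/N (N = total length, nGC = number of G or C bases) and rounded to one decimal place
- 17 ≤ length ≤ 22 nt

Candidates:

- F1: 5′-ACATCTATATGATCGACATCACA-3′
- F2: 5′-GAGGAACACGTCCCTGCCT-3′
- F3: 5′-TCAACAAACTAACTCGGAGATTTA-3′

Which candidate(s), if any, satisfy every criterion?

F2 only.

F1 (23 nt, A=9 T=6 G=2 C=6): Tm = 64.9 + 41·(8 − 16.4)/23 = 49.9°C ✓; length 23, outside 17–22 ✗ — fails.
F2 (19 nt, A=4 T=3 G=5 C=7): Tm = 64.9 + 41·(12 − 16.4)/19 = 55.4°C ✓; length 19 ✓ — passes.
F3 (24 nt, A=10 T=6 G=3 C=5): Tm = 64.9 + 41·(8 − 16.4)/24 = 50.6°C ✓; length 24, outside 17–22 ✗ — fails.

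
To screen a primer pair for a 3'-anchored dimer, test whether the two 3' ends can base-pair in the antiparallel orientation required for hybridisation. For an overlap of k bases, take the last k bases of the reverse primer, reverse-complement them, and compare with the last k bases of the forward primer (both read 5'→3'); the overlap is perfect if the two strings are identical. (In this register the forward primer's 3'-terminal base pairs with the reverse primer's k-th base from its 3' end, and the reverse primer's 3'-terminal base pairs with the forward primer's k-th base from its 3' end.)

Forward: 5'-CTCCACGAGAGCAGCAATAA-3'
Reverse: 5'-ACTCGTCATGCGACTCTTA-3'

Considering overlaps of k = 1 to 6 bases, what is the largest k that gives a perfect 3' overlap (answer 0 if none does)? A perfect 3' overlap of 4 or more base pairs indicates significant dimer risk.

Last 6 bases (5'→3') — forward …CAATAA, reverse …CTCTTA.
Reverse complement of the reverse primer's last 6 bases: TAAGAG; its first k bases are the reverse complement of the reverse primer's last k bases, so a perfect k-base overlap needs the forward primer's last k bases to equal them.
Comparing (forward last k vs required): k=1: A vs T ✗; k=2: AA vs TA ✗; k=3: TAA vs TAA ✓; k=4: ATAA vs TAAG ✗; k=5: AATAA vs TAAGA ✗; k=6: CAATAA vs TAAGAG ✗.
Only k = 3 is perfect, so the longest perfect 3' overlap is 3.

Longest perfect overlap: 3 complementary base pairs; below the dimer-risk threshold (threshold 4).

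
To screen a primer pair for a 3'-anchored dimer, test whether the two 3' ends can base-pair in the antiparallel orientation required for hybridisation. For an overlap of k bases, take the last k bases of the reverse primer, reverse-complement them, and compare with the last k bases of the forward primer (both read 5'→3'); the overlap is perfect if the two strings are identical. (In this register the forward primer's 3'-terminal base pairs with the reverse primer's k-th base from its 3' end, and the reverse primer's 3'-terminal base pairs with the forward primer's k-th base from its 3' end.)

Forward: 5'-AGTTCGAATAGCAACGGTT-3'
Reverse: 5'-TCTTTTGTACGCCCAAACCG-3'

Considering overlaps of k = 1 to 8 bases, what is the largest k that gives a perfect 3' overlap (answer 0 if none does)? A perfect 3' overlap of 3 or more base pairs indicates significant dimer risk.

Last 8 bases (5'→3') — forward …CAACGGTT, reverse …CCAAACCG.
Reverse complement of the reverse primer's last 8 bases: CGGTTTGG; its first k bases are the reverse complement of the reverse primer's last k bases, so a perfect k-base overlap needs the forward primer's last k bases to equal them.
Comparing (forward last k vs required): k=1: T vs C ✗; k=2: TT vs CG ✗; k=3: GTT vs CGG ✗; k=4: GGTT vs CGGT ✗; k=5: CGGTT vs CGGTT ✓; k=6: ACGGTT vs CGGTTT ✗; k=7: AACGGTT vs CGGTTTG ✗; k=8: CAACGGTT vs CGGTTTGG ✗.
Only k = 5 is perfect, so the longest perfect 3' overlap is 5.

Longest perfect overlap: 5 complementary base pairs; significant dimer risk (threshold 3).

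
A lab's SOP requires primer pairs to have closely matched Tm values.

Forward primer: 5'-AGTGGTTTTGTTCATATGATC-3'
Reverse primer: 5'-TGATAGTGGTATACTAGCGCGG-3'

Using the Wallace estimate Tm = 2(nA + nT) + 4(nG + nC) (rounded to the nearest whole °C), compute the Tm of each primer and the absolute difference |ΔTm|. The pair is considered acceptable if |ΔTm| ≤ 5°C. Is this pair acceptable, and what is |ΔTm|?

Forward: A=4 T=10 G=5 C=2 → Tm = 2·14 + 4·7 = 56°C.
Reverse: A=5 T=6 G=8 C=3 → Tm = 2·11 + 4·11 = 66°C.
|ΔTm| = |56 − 66| = 10°C, > 5°C.

|ΔTm| = 10°C; the pair is not acceptable.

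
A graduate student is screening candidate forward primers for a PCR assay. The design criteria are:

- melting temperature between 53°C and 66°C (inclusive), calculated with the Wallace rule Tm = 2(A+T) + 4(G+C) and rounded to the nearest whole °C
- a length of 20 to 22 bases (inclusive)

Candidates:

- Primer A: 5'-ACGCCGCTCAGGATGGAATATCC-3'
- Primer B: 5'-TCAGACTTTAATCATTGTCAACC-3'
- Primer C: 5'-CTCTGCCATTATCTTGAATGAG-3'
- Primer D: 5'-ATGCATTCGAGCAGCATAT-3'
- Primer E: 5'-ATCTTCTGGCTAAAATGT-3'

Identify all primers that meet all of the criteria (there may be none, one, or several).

Primer C only.

Primer A (23 nt, A=6 T=4 G=6 C=7): Tm = 2·10 + 4·13 = 72°C, outside 53–66°C ✗; length 23, outside 20–22 ✗ — fails.
Primer B (23 nt, A=7 T=8 G=2 C=6): Tm = 2·15 + 4·8 = 62°C ✓; length 23, outside 20–22 ✗ — fails.
Primer C (22 nt, A=5 T=8 G=4 C=5): Tm = 2·13 + 4·9 = 62°C ✓; length 22 ✓ — passes.
Primer D (19 nt, A=6 T=5 G=4 C=4): Tm = 2·11 + 4·8 = 54°C ✓; length 19, outside 20–22 ✗ — fails.
Primer E (18 nt, A=5 T=7 G=3 C=3): Tm = 2·12 + 4·6 = 48°C, outside 53–66°C ✗; length 18, outside 20–22 ✗ — fails.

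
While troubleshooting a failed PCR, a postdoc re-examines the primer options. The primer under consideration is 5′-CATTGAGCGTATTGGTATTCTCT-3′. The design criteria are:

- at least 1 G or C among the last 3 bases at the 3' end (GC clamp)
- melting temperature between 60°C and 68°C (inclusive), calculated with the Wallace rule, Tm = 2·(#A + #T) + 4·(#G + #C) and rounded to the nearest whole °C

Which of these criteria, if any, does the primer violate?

Base counts: A=4, T=10, G=5, C=4 (length 23).
GC clamp: 3' end TCT has 1 G/C ✓
Tm: Tm = 2·14 + 4·9 = 64°C ✓

Meets all criteria.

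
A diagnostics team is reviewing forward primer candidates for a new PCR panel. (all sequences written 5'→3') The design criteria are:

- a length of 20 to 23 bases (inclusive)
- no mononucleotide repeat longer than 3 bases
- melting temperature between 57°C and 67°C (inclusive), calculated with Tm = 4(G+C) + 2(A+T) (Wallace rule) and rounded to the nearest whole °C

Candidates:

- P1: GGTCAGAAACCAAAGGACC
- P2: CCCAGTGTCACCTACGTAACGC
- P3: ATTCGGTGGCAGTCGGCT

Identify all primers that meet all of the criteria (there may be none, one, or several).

None of the candidates satisfy all criteria.

P1 (19 nt, A=8 T=1 G=5 C=5): length 19, outside 20–23 ✗; longest run = 3 ✓; Tm = 2·9 + 4·10 = 58°C ✓ — fails.
P2 (22 nt, A=5 T=4 G=4 C=9): length 22 ✓; longest run = 3 ✓; Tm = 2·9 + 4·13 = 70°C, outside 57–67°C ✗ — fails.
P3 (18 nt, A=2 T=5 G=7 C=4): length 18, outside 20–23 ✗; longest run = 2 ✓; Tm = 2·7 + 4·11 = 58°C ✓ — fails.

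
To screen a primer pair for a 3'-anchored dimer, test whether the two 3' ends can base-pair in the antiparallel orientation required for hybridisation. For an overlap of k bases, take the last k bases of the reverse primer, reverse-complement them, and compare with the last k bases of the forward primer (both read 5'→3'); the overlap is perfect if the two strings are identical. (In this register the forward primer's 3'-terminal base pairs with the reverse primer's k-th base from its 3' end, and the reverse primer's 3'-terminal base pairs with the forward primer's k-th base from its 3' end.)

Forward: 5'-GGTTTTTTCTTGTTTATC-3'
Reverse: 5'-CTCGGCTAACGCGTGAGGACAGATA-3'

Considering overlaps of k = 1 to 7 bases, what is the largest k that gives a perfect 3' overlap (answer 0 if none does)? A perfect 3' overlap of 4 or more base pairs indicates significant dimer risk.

Last 7 bases (5'→3') — forward …GTTTATC, reverse …ACAGATA.
Reverse complement of the reverse primer's last 7 bases: TATCTGT; its first k bases are the reverse complement of the reverse primer's last k bases, so a perfect k-base overlap needs the forward primer's last k bases to equal them.
Comparing (forward last k vs required): k=1: C vs T ✗; k=2: TC vs TA ✗; k=3: ATC vs TAT ✗; k=4: TATC vs TATC ✓; k=5: TTATC vs TATCT ✗; k=6: TTTATC vs TATCTG ✗; k=7: GTTTATC vs TATCTGT ✗.
Only k = 4 is perfect, so the longest perfect 3' overlap is 4.

Longest perfect overlap: 4 complementary base pairs; significant dimer risk (threshold 4).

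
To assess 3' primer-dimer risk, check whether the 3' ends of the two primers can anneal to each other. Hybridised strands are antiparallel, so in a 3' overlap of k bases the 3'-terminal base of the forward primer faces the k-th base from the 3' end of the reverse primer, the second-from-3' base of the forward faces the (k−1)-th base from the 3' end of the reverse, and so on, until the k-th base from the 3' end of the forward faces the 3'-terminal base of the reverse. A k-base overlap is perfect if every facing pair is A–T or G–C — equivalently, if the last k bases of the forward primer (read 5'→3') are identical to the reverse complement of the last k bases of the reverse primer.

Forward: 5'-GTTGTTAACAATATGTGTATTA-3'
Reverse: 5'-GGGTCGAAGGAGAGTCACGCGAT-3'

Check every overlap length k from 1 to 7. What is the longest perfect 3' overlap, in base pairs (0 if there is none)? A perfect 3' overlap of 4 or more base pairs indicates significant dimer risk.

Longest perfect overlap: 1 complementary base pair; below the dimer-risk threshold (threshold 4).

Last 7 bases (5'→3') — forward …TGTATTA, reverse …ACGCGAT.
Reverse complement of the reverse primer's last 7 bases: ATCGCGT; its first k bases are the reverse complement of the reverse primer's last k bases, so a perfect k-base overlap needs the forward primer's last k bases to equal them.
Comparing (forward last k vs required): k=1: A vs A ✓; k=2: TA vs AT ✗; k=3: TTA vs ATC ✗; k=4: ATTA vs ATCG ✗; k=5: TATTA vs ATCGC ✗; k=6: GTATTA vs ATCGCG ✗; k=7: TGTATTA vs ATCGCGT ✗.
Only k = 1 is perfect, so the longest perfect 3' overlap is 1.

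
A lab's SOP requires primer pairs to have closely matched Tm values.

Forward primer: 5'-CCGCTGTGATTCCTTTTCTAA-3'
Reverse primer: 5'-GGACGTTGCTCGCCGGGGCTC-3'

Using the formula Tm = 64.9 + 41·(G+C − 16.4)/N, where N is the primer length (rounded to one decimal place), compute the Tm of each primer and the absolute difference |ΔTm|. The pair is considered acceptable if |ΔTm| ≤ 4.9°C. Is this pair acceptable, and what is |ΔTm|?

|ΔTm| = 13.6°C; the pair is not acceptable.

Forward: G+C = 9, N = 21 → Tm = 64.9 + 41·(9 − 16.4)/21 = 50.5°C.
Reverse: G+C = 16, N = 21 → Tm = 64.9 + 41·(16 − 16.4)/21 = 64.1°C.
|ΔTm| = |50.5 − 64.1| = 13.6°C, > 4.9°C.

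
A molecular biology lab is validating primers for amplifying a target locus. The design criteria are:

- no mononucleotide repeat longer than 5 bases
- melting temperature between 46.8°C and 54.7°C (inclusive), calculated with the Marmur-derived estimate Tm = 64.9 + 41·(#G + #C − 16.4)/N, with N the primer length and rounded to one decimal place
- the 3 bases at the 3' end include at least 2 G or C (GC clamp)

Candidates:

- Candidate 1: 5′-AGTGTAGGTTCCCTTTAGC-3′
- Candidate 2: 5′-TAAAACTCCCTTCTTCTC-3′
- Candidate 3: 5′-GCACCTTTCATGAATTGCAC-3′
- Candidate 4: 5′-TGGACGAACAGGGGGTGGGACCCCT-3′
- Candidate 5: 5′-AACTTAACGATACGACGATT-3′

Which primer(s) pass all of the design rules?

Candidate 1 (19 nt, A=3 T=7 G=5 C=4): longest run = 3 ✓; Tm = 64.9 + 41·(9 − 16.4)/19 = 48.9°C ✓; 3' end AGC has 2 G/C ✓ — passes.
Candidate 2 (18 nt, A=4 T=7 G=0 C=7): longest run = 4 ✓; Tm = 64.9 + 41·(7 − 16.4)/18 = 43.5°C, outside 46.8–54.7°C ✗; 3' end CTC has 2 G/C ✓ — fails.
Candidate 3 (20 nt, A=5 T=6 G=3 C=6): longest run = 3 ✓; Tm = 64.9 + 41·(9 − 16.4)/20 = 49.7°C ✓; 3' end CAC has 2 G/C ✓ — passes.
Candidate 4 (25 nt, A=5 T=3 G=11 C=6): longest run = 5 ✓; Tm = 64.9 + 41·(17 − 16.4)/25 = 65.9°C, outside 46.8–54.7°C ✗; 3' end CCT has 2 G/C ✓ — fails.
Candidate 5 (20 nt, A=8 T=5 G=3 C=4): longest run = 2 ✓; Tm = 64.9 + 41·(7 − 16.4)/20 = 45.6°C, outside 46.8–54.7°C ✗; 3' end ATT has 0 G/C, need ≥2 ✗ — fails.

Candidate 1 and Candidate 3.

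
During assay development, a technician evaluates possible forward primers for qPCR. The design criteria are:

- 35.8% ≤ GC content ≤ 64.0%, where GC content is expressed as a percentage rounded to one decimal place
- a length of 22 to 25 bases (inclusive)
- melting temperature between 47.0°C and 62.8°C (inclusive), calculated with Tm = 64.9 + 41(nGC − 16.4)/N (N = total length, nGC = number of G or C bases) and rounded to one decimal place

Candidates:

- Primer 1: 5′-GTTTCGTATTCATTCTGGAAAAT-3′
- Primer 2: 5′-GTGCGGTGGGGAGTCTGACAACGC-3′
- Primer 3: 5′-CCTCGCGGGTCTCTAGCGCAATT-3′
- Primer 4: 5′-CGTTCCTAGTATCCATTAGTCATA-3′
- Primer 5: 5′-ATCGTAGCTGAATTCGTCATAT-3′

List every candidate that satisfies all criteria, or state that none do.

Primer 3, Primer 4 and Primer 5.

Primer 1 (23 nt, A=6 T=10 G=4 C=3): GC 7/23 = 30.4%, outside 35.8–64.0% ✗; length 23 ✓; Tm = 64.9 + 41·(7 − 16.4)/23 = 48.1°C ✓ — fails.
Primer 2 (24 nt, A=4 T=4 G=11 C=5): GC 16/24 = 66.7%, outside 35.8–64.0% ✗; length 24 ✓; Tm = 64.9 + 41·(16 − 16.4)/24 = 64.2°C, outside 47.0–62.8°C ✗ — fails.
Primer 3 (23 nt, A=3 T=6 G=6 C=8): GC 14/23 = 60.9% ✓; length 23 ✓; Tm = 64.9 + 41·(14 − 16.4)/23 = 60.6°C ✓ — passes.
Primer 4 (24 nt, A=6 T=9 G=3 C=6): GC 9/24 = 37.5% ✓; length 24 ✓; Tm = 64.9 + 41·(9 − 16.4)/24 = 52.3°C ✓ — passes.
Primer 5 (22 nt, A=6 T=8 G=4 C=4): GC 8/22 = 36.4% ✓; length 22 ✓; Tm = 64.9 + 41·(8 − 16.4)/22 = 49.2°C ✓ — passes.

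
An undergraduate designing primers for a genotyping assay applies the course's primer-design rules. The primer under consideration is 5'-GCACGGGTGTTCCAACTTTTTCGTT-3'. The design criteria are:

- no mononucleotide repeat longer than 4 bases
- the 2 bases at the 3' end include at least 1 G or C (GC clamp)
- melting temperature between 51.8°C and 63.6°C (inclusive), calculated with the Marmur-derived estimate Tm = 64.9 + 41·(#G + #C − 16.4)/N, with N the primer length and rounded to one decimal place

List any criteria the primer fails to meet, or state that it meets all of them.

Base counts: A=3, T=10, G=6, C=6 (length 25).
homopolymer run: longest run = 5, exceeds 4 ✗
GC clamp: 3' end TT has 0 G/C, need ≥1 ✗
Tm: Tm = 64.9 + 41·(12 − 16.4)/25 = 57.7°C ✓

Fails: homopolymer run, GC clamp.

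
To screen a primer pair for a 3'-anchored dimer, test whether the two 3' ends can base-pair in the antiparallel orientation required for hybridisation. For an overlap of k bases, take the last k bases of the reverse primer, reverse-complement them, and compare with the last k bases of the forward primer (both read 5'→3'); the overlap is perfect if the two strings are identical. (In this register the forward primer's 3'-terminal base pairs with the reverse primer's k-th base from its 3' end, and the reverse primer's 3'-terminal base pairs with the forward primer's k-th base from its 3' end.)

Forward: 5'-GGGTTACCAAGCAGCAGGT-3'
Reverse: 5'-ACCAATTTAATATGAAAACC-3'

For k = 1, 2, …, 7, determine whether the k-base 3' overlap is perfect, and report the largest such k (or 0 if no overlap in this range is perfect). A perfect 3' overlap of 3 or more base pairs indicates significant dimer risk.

Last 7 bases (5'→3') — forward …AGCAGGT, reverse …GAAAACC.
Reverse complement of the reverse primer's last 7 bases: GGTTTTC; its first k bases are the reverse complement of the reverse primer's last k bases, so a perfect k-base overlap needs the forward primer's last k bases to equal them.
Comparing (forward last k vs required): k=1: T vs G ✗; k=2: GT vs GG ✗; k=3: GGT vs GGT ✓; k=4: AGGT vs GGTT ✗; k=5: CAGGT vs GGTTT ✗; k=6: GCAGGT vs GGTTTT ✗; k=7: AGCAGGT vs GGTTTTC ✗.
Only k = 3 is perfect, so the longest perfect 3' overlap is 3.

Longest perfect overlap: 3 complementary base pairs; significant dimer risk (threshold 3).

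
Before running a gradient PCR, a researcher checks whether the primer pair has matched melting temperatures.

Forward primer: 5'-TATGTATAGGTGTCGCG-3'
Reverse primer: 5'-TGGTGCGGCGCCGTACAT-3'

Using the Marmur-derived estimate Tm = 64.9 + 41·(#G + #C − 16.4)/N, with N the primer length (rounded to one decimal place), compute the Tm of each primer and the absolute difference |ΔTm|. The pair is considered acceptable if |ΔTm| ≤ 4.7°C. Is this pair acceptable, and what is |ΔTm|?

Forward: G+C = 8, N = 17 → Tm = 64.9 + 41·(8 − 16.4)/17 = 44.6°C.
Reverse: G+C = 12, N = 18 → Tm = 64.9 + 41·(12 − 16.4)/18 = 54.9°C.
|ΔTm| = |44.6 − 54.9| = 10.3°C, > 4.7°C.

|ΔTm| = 10.3°C; the pair is not acceptable.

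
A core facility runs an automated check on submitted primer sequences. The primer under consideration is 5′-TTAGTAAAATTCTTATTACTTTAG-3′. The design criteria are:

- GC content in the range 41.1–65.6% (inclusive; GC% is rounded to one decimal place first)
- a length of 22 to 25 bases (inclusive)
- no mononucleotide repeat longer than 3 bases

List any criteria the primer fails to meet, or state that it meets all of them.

Base counts: A=8, T=12, G=2, C=2 (length 24).
GC content: GC 4/24 = 16.7%, outside 41.1–65.6% ✗
length: length 24 ✓
homopolymer run: longest run = 4, exceeds 3 ✗

Fails: GC content, homopolymer run.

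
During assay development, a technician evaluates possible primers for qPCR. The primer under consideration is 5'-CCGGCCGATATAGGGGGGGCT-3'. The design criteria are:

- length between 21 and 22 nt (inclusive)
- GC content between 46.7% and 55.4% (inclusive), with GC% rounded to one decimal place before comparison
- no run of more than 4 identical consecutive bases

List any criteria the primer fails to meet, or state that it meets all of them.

Fails: GC content, homopolymer run.

Base counts: A=3, T=3, G=10, C=5 (length 21).
length: length 21 ✓
GC content: GC 15/21 = 71.4%, outside 46.7–55.4% ✗
homopolymer run: longest run = 7, exceeds 4 ✗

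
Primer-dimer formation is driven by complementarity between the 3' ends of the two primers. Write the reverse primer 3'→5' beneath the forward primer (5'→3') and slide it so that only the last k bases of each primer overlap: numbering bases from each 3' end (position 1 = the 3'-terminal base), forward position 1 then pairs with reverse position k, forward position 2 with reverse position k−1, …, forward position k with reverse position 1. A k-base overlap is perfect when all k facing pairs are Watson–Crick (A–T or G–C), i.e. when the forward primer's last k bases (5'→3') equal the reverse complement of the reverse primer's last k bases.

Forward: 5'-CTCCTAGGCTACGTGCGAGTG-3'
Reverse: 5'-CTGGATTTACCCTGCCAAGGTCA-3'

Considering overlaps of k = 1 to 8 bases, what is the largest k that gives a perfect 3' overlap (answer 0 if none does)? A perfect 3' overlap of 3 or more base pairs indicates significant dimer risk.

Last 8 bases (5'→3') — forward …TGCGAGTG, reverse …CAAGGTCA.
Reverse complement of the reverse primer's last 8 bases: TGACCTTG; its first k bases are the reverse complement of the reverse primer's last k bases, so a perfect k-base overlap needs the forward primer's last k bases to equal them.
Comparing (forward last k vs required): k=1: G vs T ✗; k=2: TG vs TG ✓; k=3: GTG vs TGA ✗; k=4: AGTG vs TGAC ✗; k=5: GAGTG vs TGACC ✗; k=6: CGAGTG vs TGACCT ✗; k=7: GCGAGTG vs TGACCTT ✗; k=8: TGCGAGTG vs TGACCTTG ✗.
Only k = 2 is perfect, so the longest perfect 3' overlap is 2.

Longest perfect overlap: 2 complementary base pairs; below the dimer-risk threshold (threshold 3).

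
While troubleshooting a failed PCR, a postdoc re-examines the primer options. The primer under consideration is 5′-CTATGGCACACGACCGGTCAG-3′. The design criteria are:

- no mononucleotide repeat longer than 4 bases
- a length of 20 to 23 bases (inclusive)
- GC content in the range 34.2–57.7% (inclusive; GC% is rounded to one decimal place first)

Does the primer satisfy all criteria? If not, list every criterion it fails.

Base counts: A=5, T=3, G=6, C=7 (length 21).
homopolymer run: longest run = 2 ✓
length: length 21 ✓
GC content: GC 13/21 = 61.9%, outside 34.2–57.7% ✗

Fails: GC content.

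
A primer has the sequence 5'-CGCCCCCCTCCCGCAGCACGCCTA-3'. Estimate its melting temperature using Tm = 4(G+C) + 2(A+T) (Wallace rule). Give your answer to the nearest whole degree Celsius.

86°C

Base counts: A=3, T=2, G=4, C=15 (length 24).
Tm = 2·(3+2) + 4·(4+15) = 2·5 + 4·19 = 10 + 76 = 86°C.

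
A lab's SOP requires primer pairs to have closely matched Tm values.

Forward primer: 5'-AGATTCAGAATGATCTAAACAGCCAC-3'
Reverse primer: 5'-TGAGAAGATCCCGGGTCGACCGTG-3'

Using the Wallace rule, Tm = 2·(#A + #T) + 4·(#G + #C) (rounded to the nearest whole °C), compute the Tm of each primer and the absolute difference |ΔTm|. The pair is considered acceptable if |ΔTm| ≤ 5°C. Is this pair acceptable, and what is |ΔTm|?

Forward: A=11 T=5 G=4 C=6 → Tm = 2·16 + 4·10 = 72°C.
Reverse: A=5 T=4 G=9 C=6 → Tm = 2·9 + 4·15 = 78°C.
|ΔTm| = |72 − 78| = 6°C, > 5°C.

|ΔTm| = 6°C; the pair is not acceptable.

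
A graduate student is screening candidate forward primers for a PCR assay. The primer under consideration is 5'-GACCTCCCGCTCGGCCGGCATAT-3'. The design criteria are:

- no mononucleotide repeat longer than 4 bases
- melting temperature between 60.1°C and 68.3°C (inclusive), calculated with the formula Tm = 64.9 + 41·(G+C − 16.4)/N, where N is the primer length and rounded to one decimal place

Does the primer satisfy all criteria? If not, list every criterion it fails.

Meets all criteria.

Base counts: A=3, T=4, G=6, C=10 (length 23).
homopolymer run: longest run = 3 ✓
Tm: Tm = 64.9 + 41·(16 − 16.4)/23 = 64.2°C ✓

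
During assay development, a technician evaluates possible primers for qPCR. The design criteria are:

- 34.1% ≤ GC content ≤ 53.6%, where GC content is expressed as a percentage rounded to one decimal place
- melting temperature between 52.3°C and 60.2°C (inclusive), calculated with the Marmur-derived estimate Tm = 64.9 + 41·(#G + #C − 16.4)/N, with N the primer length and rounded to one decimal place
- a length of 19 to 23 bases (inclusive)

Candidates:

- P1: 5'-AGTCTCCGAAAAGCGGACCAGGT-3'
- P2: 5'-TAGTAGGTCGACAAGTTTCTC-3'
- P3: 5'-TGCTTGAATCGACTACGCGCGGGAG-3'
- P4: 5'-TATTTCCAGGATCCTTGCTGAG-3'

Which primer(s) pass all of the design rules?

P1 (23 nt, A=7 T=3 G=7 C=6): GC 13/23 = 56.5%, outside 34.1–53.6% ✗; Tm = 64.9 + 41·(13 − 16.4)/23 = 58.8°C ✓; length 23 ✓ — fails.
P2 (21 nt, A=5 T=7 G=5 C=4): GC 9/21 = 42.9% ✓; Tm = 64.9 + 41·(9 − 16.4)/21 = 50.5°C, outside 52.3–60.2°C ✗; length 21 ✓ — fails.
P3 (25 nt, A=5 T=5 G=9 C=6): GC 15/25 = 60.0%, outside 34.1–53.6% ✗; Tm = 64.9 + 41·(15 − 16.4)/25 = 62.6°C, outside 52.3–60.2°C ✗; length 25, outside 19–23 ✗ — fails.
P4 (22 nt, A=4 T=8 G=5 C=5): GC 10/22 = 45.5% ✓; Tm = 64.9 + 41·(10 − 16.4)/22 = 53.0°C ✓; length 22 ✓ — passes.

P4 only.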